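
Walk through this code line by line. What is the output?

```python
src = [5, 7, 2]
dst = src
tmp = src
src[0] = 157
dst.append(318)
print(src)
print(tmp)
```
[157, 7, 2, 318]
[157, 7, 2, 318]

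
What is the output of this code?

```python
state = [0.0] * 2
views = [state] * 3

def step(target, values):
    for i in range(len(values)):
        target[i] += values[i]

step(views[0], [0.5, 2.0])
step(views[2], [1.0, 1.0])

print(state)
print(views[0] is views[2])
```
[1.5, 3.0]
True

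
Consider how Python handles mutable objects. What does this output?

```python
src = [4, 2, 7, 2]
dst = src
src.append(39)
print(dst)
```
[4, 2, 7, 2, 39]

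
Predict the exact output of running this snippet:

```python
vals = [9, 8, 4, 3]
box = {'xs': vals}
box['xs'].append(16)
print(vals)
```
[9, 8, 4, 3, 16]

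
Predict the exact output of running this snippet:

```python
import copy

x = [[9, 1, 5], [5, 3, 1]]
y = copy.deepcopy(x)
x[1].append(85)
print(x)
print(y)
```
[[9, 1, 5], [5, 3, 1, 85]]
[[9, 1, 5], [5, 3, 1]]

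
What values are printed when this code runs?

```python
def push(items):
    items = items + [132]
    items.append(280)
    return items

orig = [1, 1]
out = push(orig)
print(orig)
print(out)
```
[1, 1]
[1, 1, 132, 280]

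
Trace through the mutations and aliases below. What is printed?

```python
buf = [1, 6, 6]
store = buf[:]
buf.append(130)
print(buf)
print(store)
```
[1, 6, 6, 130]
[1, 6, 6]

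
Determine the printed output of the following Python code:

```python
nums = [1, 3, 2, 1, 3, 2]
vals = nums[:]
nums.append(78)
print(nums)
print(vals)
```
[1, 3, 2, 1, 3, 2, 78]
[1, 3, 2, 1, 3, 2]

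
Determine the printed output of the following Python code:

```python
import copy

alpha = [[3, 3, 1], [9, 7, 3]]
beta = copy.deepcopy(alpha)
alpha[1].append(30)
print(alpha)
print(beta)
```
[[3, 3, 1], [9, 7, 3, 30]]
[[3, 3, 1], [9, 7, 3]]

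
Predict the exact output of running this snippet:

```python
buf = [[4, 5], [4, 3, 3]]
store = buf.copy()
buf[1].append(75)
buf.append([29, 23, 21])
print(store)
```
[[4, 5], [4, 3, 3, 75]]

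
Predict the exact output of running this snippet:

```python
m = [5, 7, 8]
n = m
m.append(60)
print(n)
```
[5, 7, 8, 60]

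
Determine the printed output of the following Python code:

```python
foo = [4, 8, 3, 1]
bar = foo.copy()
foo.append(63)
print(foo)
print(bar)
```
[4, 8, 3, 1, 63]
[4, 8, 3, 1]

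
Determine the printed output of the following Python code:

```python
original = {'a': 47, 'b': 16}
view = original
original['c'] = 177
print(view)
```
{'a': 47, 'b': 16, 'c': 177}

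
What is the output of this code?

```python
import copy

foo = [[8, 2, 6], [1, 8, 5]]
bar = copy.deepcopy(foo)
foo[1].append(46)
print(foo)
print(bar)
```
[[8, 2, 6], [1, 8, 5, 46]]
[[8, 2, 6], [1, 8, 5]]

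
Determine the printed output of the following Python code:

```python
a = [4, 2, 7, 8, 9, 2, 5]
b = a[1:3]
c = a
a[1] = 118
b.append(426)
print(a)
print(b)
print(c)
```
[4, 118, 7, 8, 9, 2, 5]
[2, 7, 426]
[4, 118, 7, 8, 9, 2, 5]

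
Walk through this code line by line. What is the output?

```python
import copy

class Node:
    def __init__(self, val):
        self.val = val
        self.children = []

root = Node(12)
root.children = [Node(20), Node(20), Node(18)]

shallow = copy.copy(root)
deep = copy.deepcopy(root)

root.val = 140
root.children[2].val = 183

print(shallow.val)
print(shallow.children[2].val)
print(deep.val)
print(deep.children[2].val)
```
12
183
12
18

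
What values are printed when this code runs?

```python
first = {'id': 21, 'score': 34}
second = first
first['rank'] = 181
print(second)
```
{'id': 21, 'score': 34, 'rank': 181}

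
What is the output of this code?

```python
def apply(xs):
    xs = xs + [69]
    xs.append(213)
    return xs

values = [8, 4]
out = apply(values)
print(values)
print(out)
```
[8, 4]
[8, 4, 69, 213]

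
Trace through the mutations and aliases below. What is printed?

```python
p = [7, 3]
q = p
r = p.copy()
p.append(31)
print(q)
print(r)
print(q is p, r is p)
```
[7, 3, 31]
[7, 3]
True False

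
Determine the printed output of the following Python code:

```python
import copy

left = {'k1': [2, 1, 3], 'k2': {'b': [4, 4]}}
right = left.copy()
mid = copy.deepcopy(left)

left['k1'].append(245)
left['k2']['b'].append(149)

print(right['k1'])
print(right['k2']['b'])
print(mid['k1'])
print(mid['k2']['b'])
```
[2, 1, 3, 245]
[4, 4, 149]
[2, 1, 3]
[4, 4]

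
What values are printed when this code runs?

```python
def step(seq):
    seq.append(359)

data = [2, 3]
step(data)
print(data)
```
[2, 3, 359]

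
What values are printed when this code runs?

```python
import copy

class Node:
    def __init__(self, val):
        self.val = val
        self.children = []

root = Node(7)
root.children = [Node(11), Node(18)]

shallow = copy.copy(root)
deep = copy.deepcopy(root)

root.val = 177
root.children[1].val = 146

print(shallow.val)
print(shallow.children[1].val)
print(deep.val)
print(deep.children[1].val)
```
7
146
7
18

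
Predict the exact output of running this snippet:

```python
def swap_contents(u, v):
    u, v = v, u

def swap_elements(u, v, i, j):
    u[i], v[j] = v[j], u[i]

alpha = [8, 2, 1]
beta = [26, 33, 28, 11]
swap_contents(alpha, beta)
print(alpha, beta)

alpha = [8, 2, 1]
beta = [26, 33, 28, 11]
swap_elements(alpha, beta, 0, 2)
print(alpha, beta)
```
[8, 2, 1] [26, 33, 28, 11]
[28, 2, 1] [26, 33, 8, 11]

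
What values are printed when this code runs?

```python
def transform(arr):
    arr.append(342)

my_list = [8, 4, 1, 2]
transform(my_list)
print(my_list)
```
[8, 4, 1, 2, 342]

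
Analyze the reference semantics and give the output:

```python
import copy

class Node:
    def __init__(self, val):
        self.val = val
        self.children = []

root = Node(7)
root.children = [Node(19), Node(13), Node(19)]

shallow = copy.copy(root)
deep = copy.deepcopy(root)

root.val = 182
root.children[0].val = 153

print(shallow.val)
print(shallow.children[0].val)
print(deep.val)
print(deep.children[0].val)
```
7
153
7
19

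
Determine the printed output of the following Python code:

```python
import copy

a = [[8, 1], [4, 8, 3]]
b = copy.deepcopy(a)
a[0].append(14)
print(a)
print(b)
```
[[8, 1, 14], [4, 8, 3]]
[[8, 1], [4, 8, 3]]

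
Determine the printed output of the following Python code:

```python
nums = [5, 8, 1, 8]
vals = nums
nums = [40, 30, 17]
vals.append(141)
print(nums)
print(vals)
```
[40, 30, 17]
[5, 8, 1, 8, 141]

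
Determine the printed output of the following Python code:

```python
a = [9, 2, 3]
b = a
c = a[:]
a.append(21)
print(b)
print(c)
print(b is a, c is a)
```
[9, 2, 3, 21]
[9, 2, 3]
True False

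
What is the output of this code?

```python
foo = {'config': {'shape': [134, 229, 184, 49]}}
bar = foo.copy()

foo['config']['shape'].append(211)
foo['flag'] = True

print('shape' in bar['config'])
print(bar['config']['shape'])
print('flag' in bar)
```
True
[134, 229, 184, 49, 211]
False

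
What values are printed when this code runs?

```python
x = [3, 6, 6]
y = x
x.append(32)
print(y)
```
[3, 6, 6, 32]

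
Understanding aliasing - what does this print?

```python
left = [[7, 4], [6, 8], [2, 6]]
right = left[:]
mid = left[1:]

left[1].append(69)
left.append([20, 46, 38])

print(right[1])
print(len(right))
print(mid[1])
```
[6, 8, 69]
3
[2, 6]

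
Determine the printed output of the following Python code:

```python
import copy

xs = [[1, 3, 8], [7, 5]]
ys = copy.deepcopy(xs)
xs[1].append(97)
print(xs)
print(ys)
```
[[1, 3, 8], [7, 5, 97]]
[[1, 3, 8], [7, 5]]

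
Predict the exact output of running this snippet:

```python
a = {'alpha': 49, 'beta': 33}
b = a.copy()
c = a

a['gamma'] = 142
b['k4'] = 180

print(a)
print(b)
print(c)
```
{'alpha': 49, 'beta': 33, 'gamma': 142}
{'alpha': 49, 'beta': 33, 'k4': 180}
{'alpha': 49, 'beta': 33, 'gamma': 142}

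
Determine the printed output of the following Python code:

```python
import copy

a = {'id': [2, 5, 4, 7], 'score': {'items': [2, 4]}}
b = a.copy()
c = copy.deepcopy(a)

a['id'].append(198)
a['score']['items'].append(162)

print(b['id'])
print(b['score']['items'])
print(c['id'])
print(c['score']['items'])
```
[2, 5, 4, 7, 198]
[2, 4, 162]
[2, 5, 4, 7]
[2, 4]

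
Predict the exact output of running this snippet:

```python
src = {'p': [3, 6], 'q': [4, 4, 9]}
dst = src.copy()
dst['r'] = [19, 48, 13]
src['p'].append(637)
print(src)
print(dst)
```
{'p': [3, 6, 637], 'q': [4, 4, 9]}
{'p': [3, 6, 637], 'q': [4, 4, 9], 'r': [19, 48, 13]}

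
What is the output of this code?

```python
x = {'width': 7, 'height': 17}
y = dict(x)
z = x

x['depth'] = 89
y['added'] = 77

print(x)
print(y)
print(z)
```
{'width': 7, 'height': 17, 'depth': 89}
{'width': 7, 'height': 17, 'added': 77}
{'width': 7, 'height': 17, 'depth': 89}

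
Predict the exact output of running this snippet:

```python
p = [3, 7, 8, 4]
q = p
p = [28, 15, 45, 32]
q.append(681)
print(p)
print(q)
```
[28, 15, 45, 32]
[3, 7, 8, 4, 681]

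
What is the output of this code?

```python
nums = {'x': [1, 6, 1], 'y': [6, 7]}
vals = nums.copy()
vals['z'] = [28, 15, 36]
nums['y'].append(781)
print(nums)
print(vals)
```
{'x': [1, 6, 1], 'y': [6, 7, 781]}
{'x': [1, 6, 1], 'y': [6, 7, 781], 'z': [28, 15, 36]}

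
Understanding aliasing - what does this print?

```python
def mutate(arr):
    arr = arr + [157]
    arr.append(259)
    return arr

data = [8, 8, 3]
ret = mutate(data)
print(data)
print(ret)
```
[8, 8, 3]
[8, 8, 3, 157, 259]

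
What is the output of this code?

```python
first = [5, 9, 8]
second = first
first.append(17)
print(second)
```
[5, 9, 8, 17]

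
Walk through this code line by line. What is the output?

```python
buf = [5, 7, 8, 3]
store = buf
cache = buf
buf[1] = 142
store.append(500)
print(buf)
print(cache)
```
[5, 142, 8, 3, 500]
[5, 142, 8, 3, 500]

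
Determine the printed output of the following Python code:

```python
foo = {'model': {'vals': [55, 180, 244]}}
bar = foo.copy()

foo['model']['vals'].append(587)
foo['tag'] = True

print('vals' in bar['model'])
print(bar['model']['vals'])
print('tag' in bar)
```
True
[55, 180, 244, 587]
False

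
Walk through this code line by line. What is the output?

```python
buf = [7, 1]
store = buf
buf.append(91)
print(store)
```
[7, 1, 91]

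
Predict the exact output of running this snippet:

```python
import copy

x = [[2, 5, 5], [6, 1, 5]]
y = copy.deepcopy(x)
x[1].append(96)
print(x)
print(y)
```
[[2, 5, 5], [6, 1, 5, 96]]
[[2, 5, 5], [6, 1, 5]]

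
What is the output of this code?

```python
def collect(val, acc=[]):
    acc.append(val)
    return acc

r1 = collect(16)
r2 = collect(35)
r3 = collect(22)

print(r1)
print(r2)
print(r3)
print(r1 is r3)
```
[16, 35, 22]
[16, 35, 22]
[16, 35, 22]
True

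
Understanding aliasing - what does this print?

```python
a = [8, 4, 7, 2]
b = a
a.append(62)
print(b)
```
[8, 4, 7, 2, 62]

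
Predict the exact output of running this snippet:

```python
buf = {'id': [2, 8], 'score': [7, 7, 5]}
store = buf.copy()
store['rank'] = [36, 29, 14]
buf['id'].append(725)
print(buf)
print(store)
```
{'id': [2, 8, 725], 'score': [7, 7, 5]}
{'id': [2, 8, 725], 'score': [7, 7, 5], 'rank': [36, 29, 14]}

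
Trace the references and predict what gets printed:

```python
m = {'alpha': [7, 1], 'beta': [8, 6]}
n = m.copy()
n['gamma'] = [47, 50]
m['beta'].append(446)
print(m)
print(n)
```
{'alpha': [7, 1], 'beta': [8, 6, 446]}
{'alpha': [7, 1], 'beta': [8, 6, 446], 'gamma': [47, 50]}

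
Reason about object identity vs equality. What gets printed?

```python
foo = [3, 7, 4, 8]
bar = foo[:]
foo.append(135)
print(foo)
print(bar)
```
[3, 7, 4, 8, 135]
[3, 7, 4, 8]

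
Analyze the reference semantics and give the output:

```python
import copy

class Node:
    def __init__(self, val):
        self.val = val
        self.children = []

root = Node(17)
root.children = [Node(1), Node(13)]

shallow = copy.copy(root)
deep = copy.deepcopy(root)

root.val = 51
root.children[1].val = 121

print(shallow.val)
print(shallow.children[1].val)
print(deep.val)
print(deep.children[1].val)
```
17
121
17
13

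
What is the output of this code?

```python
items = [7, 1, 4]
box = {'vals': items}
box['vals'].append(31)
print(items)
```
[7, 1, 4, 31]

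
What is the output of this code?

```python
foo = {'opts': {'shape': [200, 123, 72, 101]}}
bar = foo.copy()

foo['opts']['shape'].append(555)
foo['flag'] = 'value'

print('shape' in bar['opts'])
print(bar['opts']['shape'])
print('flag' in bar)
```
True
[200, 123, 72, 101, 555]
False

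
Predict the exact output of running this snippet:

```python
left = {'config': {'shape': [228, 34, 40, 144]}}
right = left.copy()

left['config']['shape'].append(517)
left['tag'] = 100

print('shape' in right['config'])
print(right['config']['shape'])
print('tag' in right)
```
True
[228, 34, 40, 144, 517]
False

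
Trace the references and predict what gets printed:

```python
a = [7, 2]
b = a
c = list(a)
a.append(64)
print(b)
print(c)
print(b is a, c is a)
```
[7, 2, 64]
[7, 2]
True False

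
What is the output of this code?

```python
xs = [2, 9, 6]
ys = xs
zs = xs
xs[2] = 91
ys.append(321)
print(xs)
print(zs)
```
[2, 9, 91, 321]
[2, 9, 91, 321]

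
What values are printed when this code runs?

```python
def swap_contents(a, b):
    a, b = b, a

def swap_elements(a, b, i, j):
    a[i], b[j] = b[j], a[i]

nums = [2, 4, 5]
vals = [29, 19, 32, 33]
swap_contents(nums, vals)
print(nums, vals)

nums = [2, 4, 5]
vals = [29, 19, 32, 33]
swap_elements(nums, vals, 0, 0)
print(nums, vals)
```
[2, 4, 5] [29, 19, 32, 33]
[29, 4, 5] [2, 19, 32, 33]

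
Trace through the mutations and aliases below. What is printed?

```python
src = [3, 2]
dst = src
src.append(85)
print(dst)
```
[3, 2, 85]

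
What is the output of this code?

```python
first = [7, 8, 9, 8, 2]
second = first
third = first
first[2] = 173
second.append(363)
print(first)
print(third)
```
[7, 8, 173, 8, 2, 363]
[7, 8, 173, 8, 2, 363]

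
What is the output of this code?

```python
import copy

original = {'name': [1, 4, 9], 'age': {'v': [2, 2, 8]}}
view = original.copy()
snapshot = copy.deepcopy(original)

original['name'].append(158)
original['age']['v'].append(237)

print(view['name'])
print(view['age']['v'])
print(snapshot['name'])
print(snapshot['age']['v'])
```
[1, 4, 9, 158]
[2, 2, 8, 237]
[1, 4, 9]
[2, 2, 8]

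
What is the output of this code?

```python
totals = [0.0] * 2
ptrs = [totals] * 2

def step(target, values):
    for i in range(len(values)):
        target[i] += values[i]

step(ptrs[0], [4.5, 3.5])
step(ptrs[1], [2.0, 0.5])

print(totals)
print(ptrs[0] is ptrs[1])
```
[6.5, 4.0]
True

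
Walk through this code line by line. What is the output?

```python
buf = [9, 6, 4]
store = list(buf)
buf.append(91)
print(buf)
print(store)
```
[9, 6, 4, 91]
[9, 6, 4]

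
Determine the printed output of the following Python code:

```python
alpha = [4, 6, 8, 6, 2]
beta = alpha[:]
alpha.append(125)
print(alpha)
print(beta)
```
[4, 6, 8, 6, 2, 125]
[4, 6, 8, 6, 2]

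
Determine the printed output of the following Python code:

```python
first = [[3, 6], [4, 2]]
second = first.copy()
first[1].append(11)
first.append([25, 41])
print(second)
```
[[3, 6], [4, 2, 11]]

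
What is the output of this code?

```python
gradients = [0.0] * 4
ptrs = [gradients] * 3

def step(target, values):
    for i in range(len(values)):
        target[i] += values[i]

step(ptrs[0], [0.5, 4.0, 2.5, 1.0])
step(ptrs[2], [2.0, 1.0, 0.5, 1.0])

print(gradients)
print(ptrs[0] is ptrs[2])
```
[2.5, 5.0, 3.0, 2.0]
True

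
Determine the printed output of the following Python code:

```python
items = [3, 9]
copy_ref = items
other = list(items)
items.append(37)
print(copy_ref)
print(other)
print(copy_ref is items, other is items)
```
[3, 9, 37]
[3, 9]
True False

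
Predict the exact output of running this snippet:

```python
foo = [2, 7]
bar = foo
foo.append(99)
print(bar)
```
[2, 7, 99]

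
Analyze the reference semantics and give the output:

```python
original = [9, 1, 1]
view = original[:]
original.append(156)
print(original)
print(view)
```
[9, 1, 1, 156]
[9, 1, 1]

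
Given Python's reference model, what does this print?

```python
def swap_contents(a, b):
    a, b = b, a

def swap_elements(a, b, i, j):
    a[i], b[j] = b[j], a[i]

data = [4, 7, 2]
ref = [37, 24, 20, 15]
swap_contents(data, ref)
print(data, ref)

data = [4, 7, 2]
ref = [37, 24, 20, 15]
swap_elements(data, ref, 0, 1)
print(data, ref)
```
[4, 7, 2] [37, 24, 20, 15]
[24, 7, 2] [37, 4, 20, 15]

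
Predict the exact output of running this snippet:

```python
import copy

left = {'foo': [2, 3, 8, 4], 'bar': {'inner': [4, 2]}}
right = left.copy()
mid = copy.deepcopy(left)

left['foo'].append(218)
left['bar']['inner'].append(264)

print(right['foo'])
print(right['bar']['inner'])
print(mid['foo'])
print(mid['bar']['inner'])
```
[2, 3, 8, 4, 218]
[4, 2, 264]
[2, 3, 8, 4]
[4, 2]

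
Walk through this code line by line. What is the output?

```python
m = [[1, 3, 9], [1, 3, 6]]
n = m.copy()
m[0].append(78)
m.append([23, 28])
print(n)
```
[[1, 3, 9, 78], [1, 3, 6]]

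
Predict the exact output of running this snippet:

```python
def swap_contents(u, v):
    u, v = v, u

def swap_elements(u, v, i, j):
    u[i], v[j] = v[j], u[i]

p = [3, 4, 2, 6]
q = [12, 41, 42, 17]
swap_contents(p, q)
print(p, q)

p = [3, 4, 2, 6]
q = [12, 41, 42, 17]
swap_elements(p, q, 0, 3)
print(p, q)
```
[3, 4, 2, 6] [12, 41, 42, 17]
[17, 4, 2, 6] [12, 41, 42, 3]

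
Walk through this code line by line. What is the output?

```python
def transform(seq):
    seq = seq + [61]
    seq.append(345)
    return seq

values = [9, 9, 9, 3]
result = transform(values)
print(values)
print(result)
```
[9, 9, 9, 3]
[9, 9, 9, 3, 61, 345]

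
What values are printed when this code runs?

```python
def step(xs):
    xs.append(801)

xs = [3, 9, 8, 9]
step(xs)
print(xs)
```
[3, 9, 8, 9, 801]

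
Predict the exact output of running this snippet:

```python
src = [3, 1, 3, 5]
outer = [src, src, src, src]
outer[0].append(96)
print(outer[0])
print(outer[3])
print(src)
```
[3, 1, 3, 5, 96]
[3, 1, 3, 5, 96]
[3, 1, 3, 5, 96]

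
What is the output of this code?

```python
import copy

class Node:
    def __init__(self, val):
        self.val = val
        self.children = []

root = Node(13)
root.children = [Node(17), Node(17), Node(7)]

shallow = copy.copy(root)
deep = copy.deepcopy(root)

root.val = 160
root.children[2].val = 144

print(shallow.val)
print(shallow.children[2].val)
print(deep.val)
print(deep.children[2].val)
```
13
144
13
7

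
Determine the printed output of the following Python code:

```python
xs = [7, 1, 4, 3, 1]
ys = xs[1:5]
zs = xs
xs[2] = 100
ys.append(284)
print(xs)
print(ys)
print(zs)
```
[7, 1, 100, 3, 1]
[1, 4, 3, 1, 284]
[7, 1, 100, 3, 1]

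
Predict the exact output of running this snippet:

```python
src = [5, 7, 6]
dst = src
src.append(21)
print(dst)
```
[5, 7, 6, 21]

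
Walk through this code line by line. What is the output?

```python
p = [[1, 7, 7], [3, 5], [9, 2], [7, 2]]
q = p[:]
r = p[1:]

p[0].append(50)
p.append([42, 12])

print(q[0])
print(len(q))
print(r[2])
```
[1, 7, 7, 50]
4
[7, 2]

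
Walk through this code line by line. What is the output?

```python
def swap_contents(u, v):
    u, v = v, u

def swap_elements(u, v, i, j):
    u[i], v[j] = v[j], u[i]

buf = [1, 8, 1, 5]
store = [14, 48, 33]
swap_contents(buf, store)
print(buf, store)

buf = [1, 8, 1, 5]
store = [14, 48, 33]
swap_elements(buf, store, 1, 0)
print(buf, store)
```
[1, 8, 1, 5] [14, 48, 33]
[1, 14, 1, 5] [8, 48, 33]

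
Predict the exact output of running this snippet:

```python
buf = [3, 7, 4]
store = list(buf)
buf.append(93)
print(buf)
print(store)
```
[3, 7, 4, 93]
[3, 7, 4]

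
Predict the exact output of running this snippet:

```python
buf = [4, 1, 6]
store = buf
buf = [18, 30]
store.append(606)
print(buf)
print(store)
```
[18, 30]
[4, 1, 6, 606]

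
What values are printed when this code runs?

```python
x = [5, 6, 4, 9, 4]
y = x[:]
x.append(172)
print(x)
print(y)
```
[5, 6, 4, 9, 4, 172]
[5, 6, 4, 9, 4]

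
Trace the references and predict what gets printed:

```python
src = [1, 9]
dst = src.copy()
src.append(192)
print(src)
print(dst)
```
[1, 9, 192]
[1, 9]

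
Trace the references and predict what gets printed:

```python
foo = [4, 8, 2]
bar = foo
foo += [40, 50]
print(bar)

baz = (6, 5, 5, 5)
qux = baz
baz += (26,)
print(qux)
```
[4, 8, 2, 40, 50]
(6, 5, 5, 5)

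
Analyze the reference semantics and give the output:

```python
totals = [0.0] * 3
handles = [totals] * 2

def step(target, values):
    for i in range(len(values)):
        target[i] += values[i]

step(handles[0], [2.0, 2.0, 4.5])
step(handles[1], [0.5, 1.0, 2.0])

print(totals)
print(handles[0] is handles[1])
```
[2.5, 3.0, 6.5]
True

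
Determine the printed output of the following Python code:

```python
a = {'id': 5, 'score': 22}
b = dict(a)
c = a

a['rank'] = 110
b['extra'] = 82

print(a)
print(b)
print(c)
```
{'id': 5, 'score': 22, 'rank': 110}
{'id': 5, 'score': 22, 'extra': 82}
{'id': 5, 'score': 22, 'rank': 110}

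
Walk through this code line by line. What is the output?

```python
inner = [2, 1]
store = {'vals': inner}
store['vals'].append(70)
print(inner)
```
[2, 1, 70]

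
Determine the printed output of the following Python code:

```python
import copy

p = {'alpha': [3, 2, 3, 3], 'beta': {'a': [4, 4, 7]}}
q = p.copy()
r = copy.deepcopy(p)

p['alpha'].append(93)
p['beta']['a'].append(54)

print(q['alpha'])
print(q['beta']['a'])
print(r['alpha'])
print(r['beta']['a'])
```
[3, 2, 3, 3, 93]
[4, 4, 7, 54]
[3, 2, 3, 3]
[4, 4, 7]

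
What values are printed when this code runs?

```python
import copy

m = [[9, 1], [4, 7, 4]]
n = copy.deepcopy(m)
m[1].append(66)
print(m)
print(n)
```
[[9, 1], [4, 7, 4, 66]]
[[9, 1], [4, 7, 4]]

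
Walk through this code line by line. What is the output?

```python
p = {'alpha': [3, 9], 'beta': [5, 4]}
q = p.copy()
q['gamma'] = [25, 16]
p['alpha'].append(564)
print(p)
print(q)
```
{'alpha': [3, 9, 564], 'beta': [5, 4]}
{'alpha': [3, 9, 564], 'beta': [5, 4], 'gamma': [25, 16]}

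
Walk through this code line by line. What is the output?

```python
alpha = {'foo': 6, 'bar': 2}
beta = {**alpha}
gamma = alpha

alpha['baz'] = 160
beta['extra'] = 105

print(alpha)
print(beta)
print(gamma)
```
{'foo': 6, 'bar': 2, 'baz': 160}
{'foo': 6, 'bar': 2, 'extra': 105}
{'foo': 6, 'bar': 2, 'baz': 160}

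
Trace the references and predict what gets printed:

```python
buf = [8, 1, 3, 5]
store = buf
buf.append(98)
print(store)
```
[8, 1, 3, 5, 98]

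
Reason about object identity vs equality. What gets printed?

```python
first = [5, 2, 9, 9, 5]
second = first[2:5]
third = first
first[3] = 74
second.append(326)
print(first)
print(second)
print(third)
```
[5, 2, 9, 74, 5]
[9, 9, 5, 326]
[5, 2, 9, 74, 5]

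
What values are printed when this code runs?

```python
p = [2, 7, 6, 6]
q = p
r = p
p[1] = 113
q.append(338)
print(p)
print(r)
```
[2, 113, 6, 6, 338]
[2, 113, 6, 6, 338]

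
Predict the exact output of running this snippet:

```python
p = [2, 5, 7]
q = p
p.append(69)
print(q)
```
[2, 5, 7, 69]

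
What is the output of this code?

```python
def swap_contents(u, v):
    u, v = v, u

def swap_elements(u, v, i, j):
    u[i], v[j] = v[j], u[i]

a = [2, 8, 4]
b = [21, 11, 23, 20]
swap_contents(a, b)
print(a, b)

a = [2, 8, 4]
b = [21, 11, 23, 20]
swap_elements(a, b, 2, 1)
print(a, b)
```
[2, 8, 4] [21, 11, 23, 20]
[2, 8, 11] [21, 4, 23, 20]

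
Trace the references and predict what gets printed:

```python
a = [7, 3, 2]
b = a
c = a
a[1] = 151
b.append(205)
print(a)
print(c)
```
[7, 151, 2, 205]
[7, 151, 2, 205]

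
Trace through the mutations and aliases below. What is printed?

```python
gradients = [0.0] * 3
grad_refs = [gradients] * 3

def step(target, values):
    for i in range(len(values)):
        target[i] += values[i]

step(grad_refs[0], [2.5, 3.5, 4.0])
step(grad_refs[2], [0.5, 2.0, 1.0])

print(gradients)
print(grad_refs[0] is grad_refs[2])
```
[3.0, 5.5, 5.0]
True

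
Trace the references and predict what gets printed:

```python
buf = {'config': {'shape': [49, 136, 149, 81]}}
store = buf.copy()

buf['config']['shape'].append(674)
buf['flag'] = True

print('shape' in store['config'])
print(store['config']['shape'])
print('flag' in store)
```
True
[49, 136, 149, 81, 674]
False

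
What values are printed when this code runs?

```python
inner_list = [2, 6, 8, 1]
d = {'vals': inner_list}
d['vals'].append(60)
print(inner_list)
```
[2, 6, 8, 1, 60]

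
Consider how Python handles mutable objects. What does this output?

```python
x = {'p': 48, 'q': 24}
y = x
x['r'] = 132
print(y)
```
{'p': 48, 'q': 24, 'r': 132}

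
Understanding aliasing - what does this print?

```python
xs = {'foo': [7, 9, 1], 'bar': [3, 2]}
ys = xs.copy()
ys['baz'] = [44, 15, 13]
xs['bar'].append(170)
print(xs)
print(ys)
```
{'foo': [7, 9, 1], 'bar': [3, 2, 170]}
{'foo': [7, 9, 1], 'bar': [3, 2, 170], 'baz': [44, 15, 13]}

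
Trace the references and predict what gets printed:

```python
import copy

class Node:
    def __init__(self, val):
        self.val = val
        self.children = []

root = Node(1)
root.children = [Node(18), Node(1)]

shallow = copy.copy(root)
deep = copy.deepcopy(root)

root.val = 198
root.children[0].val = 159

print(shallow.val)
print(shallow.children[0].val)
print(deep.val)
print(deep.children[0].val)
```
1
159
1
18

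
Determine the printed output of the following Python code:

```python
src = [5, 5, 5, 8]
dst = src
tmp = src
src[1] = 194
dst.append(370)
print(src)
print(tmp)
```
[5, 194, 5, 8, 370]
[5, 194, 5, 8, 370]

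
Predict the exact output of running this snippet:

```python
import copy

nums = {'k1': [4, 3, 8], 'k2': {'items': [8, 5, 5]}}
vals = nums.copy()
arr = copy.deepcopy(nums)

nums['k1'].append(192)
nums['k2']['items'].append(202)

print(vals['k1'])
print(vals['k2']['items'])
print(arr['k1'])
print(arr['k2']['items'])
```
[4, 3, 8, 192]
[8, 5, 5, 202]
[4, 3, 8]
[8, 5, 5]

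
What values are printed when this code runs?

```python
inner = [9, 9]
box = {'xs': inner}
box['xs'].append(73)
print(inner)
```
[9, 9, 73]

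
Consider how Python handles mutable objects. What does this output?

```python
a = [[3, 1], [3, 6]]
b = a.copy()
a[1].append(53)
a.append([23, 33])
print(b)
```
[[3, 1], [3, 6, 53]]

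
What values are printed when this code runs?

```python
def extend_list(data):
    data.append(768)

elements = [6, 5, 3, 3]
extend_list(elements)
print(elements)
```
[6, 5, 3, 3, 768]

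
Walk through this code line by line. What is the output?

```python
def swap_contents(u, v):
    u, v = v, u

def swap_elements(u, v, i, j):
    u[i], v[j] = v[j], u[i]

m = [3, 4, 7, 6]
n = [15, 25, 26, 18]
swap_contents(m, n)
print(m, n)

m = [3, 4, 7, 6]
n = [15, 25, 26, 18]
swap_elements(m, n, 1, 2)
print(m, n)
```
[3, 4, 7, 6] [15, 25, 26, 18]
[3, 26, 7, 6] [15, 25, 4, 18]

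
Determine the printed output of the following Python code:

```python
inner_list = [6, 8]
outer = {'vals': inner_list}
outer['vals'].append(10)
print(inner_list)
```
[6, 8, 10]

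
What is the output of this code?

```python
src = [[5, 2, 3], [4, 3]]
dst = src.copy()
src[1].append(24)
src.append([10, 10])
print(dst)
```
[[5, 2, 3], [4, 3, 24]]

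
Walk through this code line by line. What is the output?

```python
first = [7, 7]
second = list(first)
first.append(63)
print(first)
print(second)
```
[7, 7, 63]
[7, 7]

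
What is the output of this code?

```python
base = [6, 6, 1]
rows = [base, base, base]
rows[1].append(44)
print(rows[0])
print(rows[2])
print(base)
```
[6, 6, 1, 44]
[6, 6, 1, 44]
[6, 6, 1, 44]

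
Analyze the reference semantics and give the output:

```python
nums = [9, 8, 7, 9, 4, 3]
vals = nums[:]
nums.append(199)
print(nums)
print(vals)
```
[9, 8, 7, 9, 4, 3, 199]
[9, 8, 7, 9, 4, 3]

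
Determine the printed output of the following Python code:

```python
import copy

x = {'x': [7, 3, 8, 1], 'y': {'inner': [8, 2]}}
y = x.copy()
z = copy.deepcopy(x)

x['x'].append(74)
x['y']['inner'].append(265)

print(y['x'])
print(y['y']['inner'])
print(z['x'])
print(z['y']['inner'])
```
[7, 3, 8, 1, 74]
[8, 2, 265]
[7, 3, 8, 1]
[8, 2]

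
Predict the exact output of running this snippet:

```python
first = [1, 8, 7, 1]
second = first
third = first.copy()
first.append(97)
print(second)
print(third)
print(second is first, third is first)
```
[1, 8, 7, 1, 97]
[1, 8, 7, 1]
True False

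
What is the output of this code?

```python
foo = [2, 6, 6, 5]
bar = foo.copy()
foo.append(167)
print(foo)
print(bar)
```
[2, 6, 6, 5, 167]
[2, 6, 6, 5]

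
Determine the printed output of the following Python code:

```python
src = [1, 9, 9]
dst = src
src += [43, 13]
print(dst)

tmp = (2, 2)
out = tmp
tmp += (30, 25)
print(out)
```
[1, 9, 9, 43, 13]
(2, 2)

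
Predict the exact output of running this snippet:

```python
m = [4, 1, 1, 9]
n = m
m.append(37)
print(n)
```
[4, 1, 1, 9, 37]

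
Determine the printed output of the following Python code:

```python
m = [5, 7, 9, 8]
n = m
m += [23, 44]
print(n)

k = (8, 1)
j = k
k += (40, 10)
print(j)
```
[5, 7, 9, 8, 23, 44]
(8, 1)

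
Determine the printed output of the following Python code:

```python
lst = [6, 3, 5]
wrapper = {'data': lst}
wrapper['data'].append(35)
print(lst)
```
[6, 3, 5, 35]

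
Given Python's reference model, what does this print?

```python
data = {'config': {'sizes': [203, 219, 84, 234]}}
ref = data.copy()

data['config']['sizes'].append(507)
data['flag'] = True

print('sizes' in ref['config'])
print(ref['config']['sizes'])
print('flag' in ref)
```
True
[203, 219, 84, 234, 507]
False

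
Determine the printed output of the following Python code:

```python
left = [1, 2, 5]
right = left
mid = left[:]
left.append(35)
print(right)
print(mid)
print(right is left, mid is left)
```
[1, 2, 5, 35]
[1, 2, 5]
True False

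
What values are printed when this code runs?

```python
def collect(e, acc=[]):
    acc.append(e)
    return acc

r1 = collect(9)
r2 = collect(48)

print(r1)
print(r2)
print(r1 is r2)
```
[9, 48]
[9, 48]
True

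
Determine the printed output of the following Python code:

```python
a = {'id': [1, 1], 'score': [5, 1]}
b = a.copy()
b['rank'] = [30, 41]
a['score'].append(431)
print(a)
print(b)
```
{'id': [1, 1], 'score': [5, 1, 431]}
{'id': [1, 1], 'score': [5, 1, 431], 'rank': [30, 41]}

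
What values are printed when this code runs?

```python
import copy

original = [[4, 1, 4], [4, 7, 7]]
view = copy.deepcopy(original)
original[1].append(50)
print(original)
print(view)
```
[[4, 1, 4], [4, 7, 7, 50]]
[[4, 1, 4], [4, 7, 7]]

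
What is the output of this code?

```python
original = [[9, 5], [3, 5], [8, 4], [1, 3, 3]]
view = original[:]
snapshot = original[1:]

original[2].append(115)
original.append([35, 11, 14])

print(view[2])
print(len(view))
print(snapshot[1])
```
[8, 4, 115]
4
[8, 4, 115]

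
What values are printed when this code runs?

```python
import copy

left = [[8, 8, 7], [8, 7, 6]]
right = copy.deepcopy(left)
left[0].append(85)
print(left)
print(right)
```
[[8, 8, 7, 85], [8, 7, 6]]
[[8, 8, 7], [8, 7, 6]]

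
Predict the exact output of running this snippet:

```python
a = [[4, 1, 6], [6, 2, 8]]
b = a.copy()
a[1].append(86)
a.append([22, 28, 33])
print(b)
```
[[4, 1, 6], [6, 2, 8, 86]]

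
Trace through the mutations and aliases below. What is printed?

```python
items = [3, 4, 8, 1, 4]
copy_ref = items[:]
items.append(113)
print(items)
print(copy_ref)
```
[3, 4, 8, 1, 4, 113]
[3, 4, 8, 1, 4]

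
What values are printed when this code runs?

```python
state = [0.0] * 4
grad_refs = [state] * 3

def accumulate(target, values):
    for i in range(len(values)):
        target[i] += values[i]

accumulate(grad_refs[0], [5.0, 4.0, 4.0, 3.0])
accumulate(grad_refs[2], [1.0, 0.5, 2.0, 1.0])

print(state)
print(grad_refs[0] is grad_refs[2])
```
[6.0, 4.5, 6.0, 4.0]
True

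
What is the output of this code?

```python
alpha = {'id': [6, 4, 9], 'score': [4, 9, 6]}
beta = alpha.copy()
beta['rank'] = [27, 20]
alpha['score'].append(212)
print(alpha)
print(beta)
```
{'id': [6, 4, 9], 'score': [4, 9, 6, 212]}
{'id': [6, 4, 9], 'score': [4, 9, 6, 212], 'rank': [27, 20]}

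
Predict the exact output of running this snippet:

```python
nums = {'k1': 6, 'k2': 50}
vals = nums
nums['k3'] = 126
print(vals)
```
{'k1': 6, 'k2': 50, 'k3': 126}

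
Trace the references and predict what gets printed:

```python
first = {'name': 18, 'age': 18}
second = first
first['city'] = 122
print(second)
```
{'name': 18, 'age': 18, 'city': 122}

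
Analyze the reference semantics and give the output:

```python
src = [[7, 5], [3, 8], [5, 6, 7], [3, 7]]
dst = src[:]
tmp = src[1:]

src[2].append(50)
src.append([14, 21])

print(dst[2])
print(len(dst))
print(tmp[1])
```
[5, 6, 7, 50]
4
[5, 6, 7, 50]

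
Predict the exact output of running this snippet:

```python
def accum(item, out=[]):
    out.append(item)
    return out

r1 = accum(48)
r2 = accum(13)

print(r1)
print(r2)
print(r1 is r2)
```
[48, 13]
[48, 13]
True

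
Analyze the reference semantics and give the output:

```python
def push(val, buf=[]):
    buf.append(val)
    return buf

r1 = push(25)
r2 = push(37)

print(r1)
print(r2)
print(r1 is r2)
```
[25, 37]
[25, 37]
True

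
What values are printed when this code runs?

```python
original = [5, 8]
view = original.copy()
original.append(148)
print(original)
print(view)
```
[5, 8, 148]
[5, 8]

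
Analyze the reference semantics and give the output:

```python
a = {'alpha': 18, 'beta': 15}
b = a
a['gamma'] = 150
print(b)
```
{'alpha': 18, 'beta': 15, 'gamma': 150}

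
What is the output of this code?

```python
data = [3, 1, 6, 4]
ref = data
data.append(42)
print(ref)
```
[3, 1, 6, 4, 42]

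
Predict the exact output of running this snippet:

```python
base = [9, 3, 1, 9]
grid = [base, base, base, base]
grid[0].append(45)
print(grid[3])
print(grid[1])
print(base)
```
[9, 3, 1, 9, 45]
[9, 3, 1, 9, 45]
[9, 3, 1, 9, 45]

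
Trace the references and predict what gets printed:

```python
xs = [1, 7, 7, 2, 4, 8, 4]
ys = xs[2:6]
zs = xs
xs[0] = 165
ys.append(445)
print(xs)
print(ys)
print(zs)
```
[165, 7, 7, 2, 4, 8, 4]
[7, 2, 4, 8, 445]
[165, 7, 7, 2, 4, 8, 4]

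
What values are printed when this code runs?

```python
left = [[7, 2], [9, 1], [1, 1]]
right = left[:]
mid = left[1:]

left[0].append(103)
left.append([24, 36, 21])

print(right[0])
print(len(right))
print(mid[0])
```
[7, 2, 103]
3
[9, 1]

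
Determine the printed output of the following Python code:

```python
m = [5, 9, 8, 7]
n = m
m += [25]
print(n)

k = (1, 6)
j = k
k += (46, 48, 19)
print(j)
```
[5, 9, 8, 7, 25]
(1, 6)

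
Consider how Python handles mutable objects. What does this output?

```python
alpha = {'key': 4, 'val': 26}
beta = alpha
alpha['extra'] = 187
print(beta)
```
{'key': 4, 'val': 26, 'extra': 187}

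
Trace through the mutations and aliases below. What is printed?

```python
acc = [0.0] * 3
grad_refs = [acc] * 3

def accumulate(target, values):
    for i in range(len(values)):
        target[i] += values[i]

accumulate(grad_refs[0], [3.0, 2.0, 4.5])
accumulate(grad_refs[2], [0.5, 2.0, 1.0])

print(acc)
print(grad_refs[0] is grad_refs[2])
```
[3.5, 4.0, 5.5]
True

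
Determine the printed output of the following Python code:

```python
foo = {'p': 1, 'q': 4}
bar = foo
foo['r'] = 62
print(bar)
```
{'p': 1, 'q': 4, 'r': 62}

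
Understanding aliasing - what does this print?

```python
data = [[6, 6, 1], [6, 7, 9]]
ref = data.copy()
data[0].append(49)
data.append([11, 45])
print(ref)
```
[[6, 6, 1, 49], [6, 7, 9]]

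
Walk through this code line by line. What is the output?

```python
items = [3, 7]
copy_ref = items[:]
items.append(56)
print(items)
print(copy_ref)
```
[3, 7, 56]
[3, 7]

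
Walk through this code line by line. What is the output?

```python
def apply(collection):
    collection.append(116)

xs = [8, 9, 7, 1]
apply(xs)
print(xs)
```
[8, 9, 7, 1, 116]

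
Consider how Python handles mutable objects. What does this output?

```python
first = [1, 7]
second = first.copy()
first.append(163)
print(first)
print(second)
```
[1, 7, 163]
[1, 7]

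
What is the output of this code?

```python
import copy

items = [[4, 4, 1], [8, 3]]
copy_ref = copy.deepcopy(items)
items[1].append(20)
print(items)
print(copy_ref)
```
[[4, 4, 1], [8, 3, 20]]
[[4, 4, 1], [8, 3]]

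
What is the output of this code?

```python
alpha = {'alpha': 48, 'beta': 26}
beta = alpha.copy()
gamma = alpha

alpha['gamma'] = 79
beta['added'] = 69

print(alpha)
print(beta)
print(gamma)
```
{'alpha': 48, 'beta': 26, 'gamma': 79}
{'alpha': 48, 'beta': 26, 'added': 69}
{'alpha': 48, 'beta': 26, 'gamma': 79}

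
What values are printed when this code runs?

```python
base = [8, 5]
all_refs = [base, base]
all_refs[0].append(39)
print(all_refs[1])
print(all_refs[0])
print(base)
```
[8, 5, 39]
[8, 5, 39]
[8, 5, 39]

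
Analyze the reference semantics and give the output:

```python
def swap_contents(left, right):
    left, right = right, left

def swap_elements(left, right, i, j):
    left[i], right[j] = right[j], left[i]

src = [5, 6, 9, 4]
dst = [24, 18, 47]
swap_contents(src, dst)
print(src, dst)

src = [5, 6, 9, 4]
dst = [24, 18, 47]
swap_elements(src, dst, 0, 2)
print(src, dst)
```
[5, 6, 9, 4] [24, 18, 47]
[47, 6, 9, 4] [24, 18, 5]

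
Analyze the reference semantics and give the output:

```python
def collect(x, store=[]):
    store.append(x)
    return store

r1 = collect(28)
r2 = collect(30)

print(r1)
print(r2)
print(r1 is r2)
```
[28, 30]
[28, 30]
True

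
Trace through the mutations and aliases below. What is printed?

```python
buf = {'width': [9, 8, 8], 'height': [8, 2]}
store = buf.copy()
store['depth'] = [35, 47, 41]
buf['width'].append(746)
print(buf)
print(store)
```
{'width': [9, 8, 8, 746], 'height': [8, 2]}
{'width': [9, 8, 8, 746], 'height': [8, 2], 'depth': [35, 47, 41]}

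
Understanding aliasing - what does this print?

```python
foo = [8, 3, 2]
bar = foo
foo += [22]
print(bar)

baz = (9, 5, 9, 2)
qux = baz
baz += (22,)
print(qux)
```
[8, 3, 2, 22]
(9, 5, 9, 2)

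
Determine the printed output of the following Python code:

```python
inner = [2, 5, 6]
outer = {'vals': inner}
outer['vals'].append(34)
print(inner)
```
[2, 5, 6, 34]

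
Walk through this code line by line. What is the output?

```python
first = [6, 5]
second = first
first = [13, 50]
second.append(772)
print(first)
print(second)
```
[13, 50]
[6, 5, 772]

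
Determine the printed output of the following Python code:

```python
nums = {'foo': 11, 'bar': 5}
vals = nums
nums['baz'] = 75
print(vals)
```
{'foo': 11, 'bar': 5, 'baz': 75}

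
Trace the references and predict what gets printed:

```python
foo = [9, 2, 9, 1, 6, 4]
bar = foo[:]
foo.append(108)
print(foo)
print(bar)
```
[9, 2, 9, 1, 6, 4, 108]
[9, 2, 9, 1, 6, 4]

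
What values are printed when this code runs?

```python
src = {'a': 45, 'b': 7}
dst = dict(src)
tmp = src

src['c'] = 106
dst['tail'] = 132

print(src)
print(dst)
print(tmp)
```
{'a': 45, 'b': 7, 'c': 106}
{'a': 45, 'b': 7, 'tail': 132}
{'a': 45, 'b': 7, 'c': 106}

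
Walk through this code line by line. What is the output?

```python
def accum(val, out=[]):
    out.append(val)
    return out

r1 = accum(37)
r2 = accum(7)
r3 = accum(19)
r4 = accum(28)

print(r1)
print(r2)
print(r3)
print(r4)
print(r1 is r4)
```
[37, 7, 19, 28]
[37, 7, 19, 28]
[37, 7, 19, 28]
[37, 7, 19, 28]
True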